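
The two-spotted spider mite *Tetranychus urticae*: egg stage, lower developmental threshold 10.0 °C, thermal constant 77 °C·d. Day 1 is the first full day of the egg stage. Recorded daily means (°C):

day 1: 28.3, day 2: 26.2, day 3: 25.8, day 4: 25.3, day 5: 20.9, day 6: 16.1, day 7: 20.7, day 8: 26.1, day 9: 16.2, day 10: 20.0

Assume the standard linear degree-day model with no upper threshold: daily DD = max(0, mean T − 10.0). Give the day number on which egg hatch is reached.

day 6

Daily DD above 10.0 °C: 18.3, 16.2, 15.8, 15.3, 10.9, 6.1, 10.7, 16.1, 6.2, 10.0.
Cumulative: 18.3, 34.5, 50.3, 65.6, 76.5, 82.6, 93.3, 109.4, 115.6, 125.6.
The total first reaches 77 DD on day 6.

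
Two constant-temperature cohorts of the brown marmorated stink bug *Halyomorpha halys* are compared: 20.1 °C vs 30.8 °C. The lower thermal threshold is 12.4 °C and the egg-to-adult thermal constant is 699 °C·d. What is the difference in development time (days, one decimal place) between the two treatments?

At 20.1 °C: 699 / (20.1 − 12.4) = 699 / 7.7 = 90.779 d.
At 30.8 °C: 699 / (30.8 − 12.4) = 699 / 18.4 = 37.989 d.
Difference = |90.779 − 37.989| = 52.790 ≈ 52.8 days.

52.8 days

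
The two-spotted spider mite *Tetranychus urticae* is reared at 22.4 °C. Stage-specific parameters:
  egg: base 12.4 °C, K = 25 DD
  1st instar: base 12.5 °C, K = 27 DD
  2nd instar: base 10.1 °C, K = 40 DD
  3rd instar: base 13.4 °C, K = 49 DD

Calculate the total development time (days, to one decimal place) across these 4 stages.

egg: 25 / (22.4 − 12.4) = 25 / 10.0 = 2.500 d.
1st instar: 27 / (22.4 − 12.5) = 27 / 9.9 = 2.727 d.
2nd instar: 40 / (22.4 − 10.1) = 40 / 12.3 = 3.252 d.
3rd instar: 49 / (22.4 − 13.4) = 49 / 9.0 = 5.444 d.
Sum = 13.924 ≈ 13.9 days.

13.9 days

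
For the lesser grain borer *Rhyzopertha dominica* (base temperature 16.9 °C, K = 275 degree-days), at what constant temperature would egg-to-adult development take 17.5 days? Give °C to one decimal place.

32.6 °C

Required daily accumulation = 275 / 17.5 = 15.714 DD/day.
T = T_base + 15.714 = 16.9 + 15.714 = 32.614 ≈ 32.6 °C.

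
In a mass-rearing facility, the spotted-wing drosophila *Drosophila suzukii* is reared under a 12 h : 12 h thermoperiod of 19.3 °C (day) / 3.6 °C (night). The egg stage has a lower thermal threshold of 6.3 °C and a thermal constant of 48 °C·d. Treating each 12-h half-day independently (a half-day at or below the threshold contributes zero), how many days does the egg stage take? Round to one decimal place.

Day half: max(0, 19.3 − 6.3) × 0.5 = 13.0 × 0.5 = 6.50 DD.
Night half: max(0, 3.6 − 6.3) × 0.5 = 0.0 × 0.5 = 0.00 DD.
Per 24 h: 6.50 DD/day.
Duration = 48 / 6.50 = 7.385 ≈ 7.4 days.

7.4 days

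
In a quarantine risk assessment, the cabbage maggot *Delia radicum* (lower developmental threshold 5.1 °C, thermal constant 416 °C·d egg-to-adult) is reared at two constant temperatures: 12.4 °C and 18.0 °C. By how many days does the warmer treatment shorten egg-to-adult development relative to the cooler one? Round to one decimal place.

At 12.4 °C: 416 / (12.4 − 5.1) = 416 / 7.3 = 56.986 d.
At 18.0 °C: 416 / (18.0 − 5.1) = 416 / 12.9 = 32.248 d.
Difference = |56.986 − 32.248| = 24.738 ≈ 24.7 days.

24.7 days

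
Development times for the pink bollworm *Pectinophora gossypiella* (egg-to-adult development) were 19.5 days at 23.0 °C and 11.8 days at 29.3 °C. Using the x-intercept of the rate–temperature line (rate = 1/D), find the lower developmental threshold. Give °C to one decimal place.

Equal thermal constants: D₁(T₁ − T_b) = D₂(T₂ − T_b).
19.5·(23.0 − T_b) = 11.8·(29.3 − T_b)
T_b = (19.5·23.0 − 11.8·29.3) / (19.5 − 11.8) = 102.76 / 7.7 = 13.345 °C ≈ 13.3 °C.

13.3 °C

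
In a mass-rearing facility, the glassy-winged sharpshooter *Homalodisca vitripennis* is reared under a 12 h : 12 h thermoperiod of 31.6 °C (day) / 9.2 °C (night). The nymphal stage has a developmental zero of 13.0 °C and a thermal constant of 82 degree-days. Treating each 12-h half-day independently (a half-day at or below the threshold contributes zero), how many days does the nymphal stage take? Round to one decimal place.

Day half: max(0, 31.6 − 13.0) × 0.5 = 18.6 × 0.5 = 9.30 DD.
Night half: max(0, 9.2 − 13.0) × 0.5 = 0.0 × 0.5 = 0.00 DD.
Per 24 h: 9.30 DD/day.
Duration = 82 / 9.30 = 8.817 ≈ 8.8 days.

8.8 days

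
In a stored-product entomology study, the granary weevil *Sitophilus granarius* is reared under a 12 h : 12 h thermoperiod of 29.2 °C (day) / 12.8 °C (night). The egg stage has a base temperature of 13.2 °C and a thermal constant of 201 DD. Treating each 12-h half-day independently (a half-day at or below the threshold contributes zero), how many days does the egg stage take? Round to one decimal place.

Day half: max(0, 29.2 − 13.2) × 0.5 = 16.0 × 0.5 = 8.00 DD.
Night half: max(0, 12.8 − 13.2) × 0.5 = 0.0 × 0.5 = 0.00 DD.
Per 24 h: 8.00 DD/day.
Duration = 201 / 8.00 = 25.125 ≈ 25.1 days.

25.1 days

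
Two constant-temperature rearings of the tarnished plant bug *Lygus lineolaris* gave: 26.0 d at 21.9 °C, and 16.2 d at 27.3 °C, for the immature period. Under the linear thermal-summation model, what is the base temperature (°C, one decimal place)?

13.0 °C

Linear rate model ⇒ the product D·(T − T_b) is constant across temperatures.
26.0·(21.9 − T_b) = 16.2·(27.3 − T_b)
T_b = (26.0·21.9 − 16.2·27.3) / (26.0 − 16.2) = 127.14 / 9.8 = 12.973 °C ≈ 13.0 °C.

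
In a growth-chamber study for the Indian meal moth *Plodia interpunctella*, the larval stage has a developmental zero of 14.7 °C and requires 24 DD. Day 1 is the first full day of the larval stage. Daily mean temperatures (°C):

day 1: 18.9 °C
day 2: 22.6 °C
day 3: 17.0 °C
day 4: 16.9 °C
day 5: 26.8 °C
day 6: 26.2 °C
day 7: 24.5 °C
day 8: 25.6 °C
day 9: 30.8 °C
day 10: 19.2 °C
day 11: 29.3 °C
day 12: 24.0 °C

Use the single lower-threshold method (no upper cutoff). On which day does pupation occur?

day 5

Daily DD above 14.7 °C: 4.2, 7.9, 2.3, 2.2, 12.1, 11.5, 9.8, 10.9, 16.1, 4.5, 14.6, 9.3.
Cumulative: 4.2, 12.1, 14.4, 16.6, 28.7, 40.2, 50.0, 60.9, 77.0, 81.5, 96.1, 105.4.
The total first reaches 24 DD on day 5.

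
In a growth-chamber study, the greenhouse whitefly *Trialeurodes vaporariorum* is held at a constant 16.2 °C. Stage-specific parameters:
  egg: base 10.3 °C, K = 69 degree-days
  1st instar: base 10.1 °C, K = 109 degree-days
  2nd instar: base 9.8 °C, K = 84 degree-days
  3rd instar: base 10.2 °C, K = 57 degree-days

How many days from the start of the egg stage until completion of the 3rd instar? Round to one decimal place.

egg: 69 / (16.2 − 10.3) = 69 / 5.9 = 11.695 d.
1st instar: 109 / (16.2 − 10.1) = 109 / 6.1 = 17.869 d.
2nd instar: 84 / (16.2 − 9.8) = 84 / 6.4 = 13.125 d.
3rd instar: 57 / (16.2 − 10.2) = 57 / 6.0 = 9.500 d.
Sum = 52.189 ≈ 52.2 days.

52.2 days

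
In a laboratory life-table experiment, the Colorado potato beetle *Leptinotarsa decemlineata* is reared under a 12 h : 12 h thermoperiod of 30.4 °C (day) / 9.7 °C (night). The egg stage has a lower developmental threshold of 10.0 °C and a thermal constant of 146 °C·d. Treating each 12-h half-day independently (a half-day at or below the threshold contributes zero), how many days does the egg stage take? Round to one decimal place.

Day half: max(0, 30.4 − 10.0) × 0.5 = 20.4 × 0.5 = 10.20 DD.
Night half: max(0, 9.7 − 10.0) × 0.5 = 0.0 × 0.5 = 0.00 DD.
Per 24 h: 10.20 DD/day.
Duration = 146 / 10.20 = 14.314 ≈ 14.3 days.

14.3 days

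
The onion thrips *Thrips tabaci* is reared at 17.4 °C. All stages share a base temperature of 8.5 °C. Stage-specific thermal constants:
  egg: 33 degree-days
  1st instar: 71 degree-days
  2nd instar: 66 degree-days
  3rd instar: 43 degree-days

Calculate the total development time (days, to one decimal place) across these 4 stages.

23.9 days

Daily accumulation at 17.4 °C = 17.4 − 8.5 = 8.9 DD/day.
Total K = 33 + 71 + 66 + 43 = 213 DD.
Total duration = 213 / 8.9 = 23.933 ≈ 23.9 days.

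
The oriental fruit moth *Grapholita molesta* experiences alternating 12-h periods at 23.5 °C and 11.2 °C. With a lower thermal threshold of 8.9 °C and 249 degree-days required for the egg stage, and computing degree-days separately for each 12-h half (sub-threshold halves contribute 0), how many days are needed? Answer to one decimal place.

29.5 days

Day half: max(0, 23.5 − 8.9) × 0.5 = 14.6 × 0.5 = 7.30 DD.
Night half: max(0, 11.2 − 8.9) × 0.5 = 2.3 × 0.5 = 1.15 DD.
Per 24 h: 8.45 DD/day.
Duration = 249 / 8.45 = 29.467 ≈ 29.5 days.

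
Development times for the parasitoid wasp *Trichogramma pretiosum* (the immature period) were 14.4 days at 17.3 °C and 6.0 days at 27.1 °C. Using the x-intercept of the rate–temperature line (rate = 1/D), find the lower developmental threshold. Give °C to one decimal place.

10.3 °C

Linear rate model ⇒ the product D·(T − T_b) is constant across temperatures.
14.4·(17.3 − T_b) = 6.0·(27.1 − T_b)
T_b = (14.4·17.3 − 6.0·27.1) / (14.4 − 6.0) = 86.52 / 8.4 = 10.300 °C ≈ 10.3 °C.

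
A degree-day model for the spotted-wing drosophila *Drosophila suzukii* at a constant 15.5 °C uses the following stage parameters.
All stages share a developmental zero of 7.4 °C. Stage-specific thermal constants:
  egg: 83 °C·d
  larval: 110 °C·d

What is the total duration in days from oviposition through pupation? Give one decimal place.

Daily accumulation at 15.5 °C = 15.5 − 7.4 = 8.1 DD/day.
Total K = 83 + 110 = 193 DD.
Total duration = 193 / 8.1 = 23.827 ≈ 23.8 days.

23.8 days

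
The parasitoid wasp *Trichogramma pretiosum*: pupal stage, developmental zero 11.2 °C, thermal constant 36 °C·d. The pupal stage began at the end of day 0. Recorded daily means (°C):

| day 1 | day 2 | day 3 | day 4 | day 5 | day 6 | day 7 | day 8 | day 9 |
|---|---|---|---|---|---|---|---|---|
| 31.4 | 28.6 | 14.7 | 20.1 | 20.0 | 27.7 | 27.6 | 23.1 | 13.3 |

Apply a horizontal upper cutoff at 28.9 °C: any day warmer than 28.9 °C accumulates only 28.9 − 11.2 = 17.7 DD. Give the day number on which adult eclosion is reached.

day 3

Daily DD above 11.2 °C (capped at 17.7): 17.7, 17.4, 3.5, 8.9, 8.8, 16.5, 16.4, 11.9, 2.1.
Cumulative: 17.7, 35.1, 38.6, 47.5, 56.3, 72.8, 89.2, 101.1, 103.2.
The total first reaches 36 DD on day 3.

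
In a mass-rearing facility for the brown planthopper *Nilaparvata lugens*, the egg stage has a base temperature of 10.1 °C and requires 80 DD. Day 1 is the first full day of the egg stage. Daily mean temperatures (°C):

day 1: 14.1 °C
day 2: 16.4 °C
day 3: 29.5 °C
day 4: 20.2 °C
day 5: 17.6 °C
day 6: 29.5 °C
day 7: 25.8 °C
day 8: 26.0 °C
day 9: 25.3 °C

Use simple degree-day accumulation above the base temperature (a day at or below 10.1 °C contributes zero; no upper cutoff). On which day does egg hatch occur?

Daily DD above 10.1 °C: 4.0, 6.3, 19.4, 10.1, 7.5, 19.4, 15.7, 15.9, 15.2.
Cumulative: 4.0, 10.3, 29.7, 39.8, 47.3, 66.7, 82.4, 98.3, 113.5.
The total first reaches 80 DD on day 7.

day 7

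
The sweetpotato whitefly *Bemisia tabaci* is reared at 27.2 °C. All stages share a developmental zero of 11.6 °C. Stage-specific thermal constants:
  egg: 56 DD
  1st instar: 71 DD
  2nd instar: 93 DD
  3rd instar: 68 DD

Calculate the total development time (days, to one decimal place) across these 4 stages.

18.5 days

Daily accumulation at 27.2 °C = 27.2 − 11.6 = 15.6 DD/day.
Total K = 56 + 71 + 93 + 68 = 288 DD.
Total duration = 288 / 15.6 = 18.462 ≈ 18.5 days.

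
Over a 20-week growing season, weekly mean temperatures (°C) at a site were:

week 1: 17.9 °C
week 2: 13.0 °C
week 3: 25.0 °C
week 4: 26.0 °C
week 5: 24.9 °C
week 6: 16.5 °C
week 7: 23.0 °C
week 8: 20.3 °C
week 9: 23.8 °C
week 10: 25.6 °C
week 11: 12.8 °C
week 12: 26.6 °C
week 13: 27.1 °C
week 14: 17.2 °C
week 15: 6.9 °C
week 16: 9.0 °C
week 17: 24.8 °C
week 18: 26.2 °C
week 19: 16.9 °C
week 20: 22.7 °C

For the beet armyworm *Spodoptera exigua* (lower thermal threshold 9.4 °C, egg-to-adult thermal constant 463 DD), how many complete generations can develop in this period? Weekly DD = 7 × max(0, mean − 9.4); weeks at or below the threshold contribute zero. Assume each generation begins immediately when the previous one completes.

3 generations

Weekly DD (7 × max(0, T̄ − 9.4)): 59.5, 25.2, 109.2, 116.2, 108.5, 49.7, 95.2, 76.3, 100.8, 113.4, 23.8, 120.4, 123.9, 54.6, 0.0, 0.0, 107.8, 117.6, 52.5, 93.1.
Season total = 1547.7 DD.
Complete generations = ⌊1547.7 / 463⌋ = 3.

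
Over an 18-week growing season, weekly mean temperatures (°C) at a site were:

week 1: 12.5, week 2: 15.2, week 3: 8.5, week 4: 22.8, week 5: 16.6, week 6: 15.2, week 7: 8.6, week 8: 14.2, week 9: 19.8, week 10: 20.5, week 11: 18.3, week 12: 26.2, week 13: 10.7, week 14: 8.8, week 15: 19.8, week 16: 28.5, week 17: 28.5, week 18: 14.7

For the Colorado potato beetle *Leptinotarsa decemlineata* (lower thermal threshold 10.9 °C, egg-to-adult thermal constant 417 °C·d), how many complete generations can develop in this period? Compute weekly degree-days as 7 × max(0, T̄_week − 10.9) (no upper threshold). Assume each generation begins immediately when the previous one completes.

2 generations

Weekly DD (7 × max(0, T̄ − 10.9)): 11.2, 30.1, 0.0, 83.3, 39.9, 30.1, 0.0, 23.1, 62.3, 67.2, 51.8, 107.1, 0.0, 0.0, 62.3, 123.2, 123.2, 26.6.
Season total = 841.4 DD.
Complete generations = ⌊841.4 / 417⌋ = 2.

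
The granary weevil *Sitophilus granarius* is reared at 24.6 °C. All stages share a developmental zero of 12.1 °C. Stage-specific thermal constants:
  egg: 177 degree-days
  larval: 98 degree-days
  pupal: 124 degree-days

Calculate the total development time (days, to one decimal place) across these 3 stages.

31.9 days

Daily accumulation at 24.6 °C = 24.6 − 12.1 = 12.5 DD/day.
Total K = 177 + 98 + 124 = 399 DD.
Total duration = 399 / 12.5 = 31.920 ≈ 31.9 days.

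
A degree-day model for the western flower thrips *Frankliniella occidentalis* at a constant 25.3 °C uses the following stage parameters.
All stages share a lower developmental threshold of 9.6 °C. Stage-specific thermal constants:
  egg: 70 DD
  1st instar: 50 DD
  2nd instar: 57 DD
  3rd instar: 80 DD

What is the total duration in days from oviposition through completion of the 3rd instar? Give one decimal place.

Daily accumulation at 25.3 °C = 25.3 − 9.6 = 15.7 DD/day.
Total K = 70 + 50 + 57 + 80 = 257 DD.
Total duration = 257 / 15.7 = 16.369 ≈ 16.4 days.

16.4 days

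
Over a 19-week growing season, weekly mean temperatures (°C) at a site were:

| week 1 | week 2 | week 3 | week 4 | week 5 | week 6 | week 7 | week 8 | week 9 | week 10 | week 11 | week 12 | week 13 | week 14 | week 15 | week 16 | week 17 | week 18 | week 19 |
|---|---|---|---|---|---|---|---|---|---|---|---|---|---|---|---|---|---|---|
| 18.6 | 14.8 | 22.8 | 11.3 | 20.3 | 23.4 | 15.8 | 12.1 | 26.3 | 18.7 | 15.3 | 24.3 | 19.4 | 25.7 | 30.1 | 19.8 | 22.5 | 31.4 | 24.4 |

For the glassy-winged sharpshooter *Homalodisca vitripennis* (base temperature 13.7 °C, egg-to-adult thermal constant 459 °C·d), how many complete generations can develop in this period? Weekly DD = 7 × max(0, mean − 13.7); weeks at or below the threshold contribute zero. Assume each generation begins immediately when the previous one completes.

Weekly DD (7 × max(0, T̄ − 13.7)): 34.3, 7.7, 63.7, 0.0, 46.2, 67.9, 14.7, 0.0, 88.2, 35.0, 11.2, 74.2, 39.9, 84.0, 114.8, 42.7, 61.6, 123.9, 74.9.
Season total = 984.9 DD.
Complete generations = ⌊984.9 / 459⌋ = 2.

2 generations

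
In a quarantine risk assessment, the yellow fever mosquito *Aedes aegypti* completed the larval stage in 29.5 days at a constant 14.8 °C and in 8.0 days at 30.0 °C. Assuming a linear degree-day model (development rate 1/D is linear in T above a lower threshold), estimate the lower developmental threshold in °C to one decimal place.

9.1 °C

Equal thermal constants: D₁(T₁ − T_b) = D₂(T₂ − T_b).
29.5·(14.8 − T_b) = 8.0·(30.0 − T_b)
T_b = (29.5·14.8 − 8.0·30.0) / (29.5 − 8.0) = 196.60 / 21.5 = 9.144 °C ≈ 9.1 °C.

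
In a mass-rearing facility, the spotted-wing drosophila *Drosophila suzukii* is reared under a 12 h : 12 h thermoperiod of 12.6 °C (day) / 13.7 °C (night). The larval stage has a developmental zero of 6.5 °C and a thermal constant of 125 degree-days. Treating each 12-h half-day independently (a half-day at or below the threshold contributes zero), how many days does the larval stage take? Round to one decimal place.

18.8 days

Day half: max(0, 12.6 − 6.5) × 0.5 = 6.1 × 0.5 = 3.05 DD.
Night half: max(0, 13.7 − 6.5) × 0.5 = 7.2 × 0.5 = 3.60 DD.
Per 24 h: 6.65 DD/day.
Duration = 125 / 6.65 = 18.797 ≈ 18.8 days.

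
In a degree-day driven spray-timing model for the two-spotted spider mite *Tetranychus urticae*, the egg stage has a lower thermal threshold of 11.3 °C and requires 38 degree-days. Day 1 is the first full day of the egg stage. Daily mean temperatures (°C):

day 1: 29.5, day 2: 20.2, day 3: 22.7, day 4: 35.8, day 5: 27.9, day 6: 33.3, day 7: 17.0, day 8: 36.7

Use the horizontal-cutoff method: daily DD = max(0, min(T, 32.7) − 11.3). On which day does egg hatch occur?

day 3

Daily DD above 11.3 °C (capped at 21.4): 18.2, 8.9, 11.4, 21.4, 16.6, 21.4, 5.7, 21.4.
Cumulative: 18.2, 27.1, 38.5, 59.9, 76.5, 97.9, 103.6, 125.0.
The total first reaches 38 DD on day 3.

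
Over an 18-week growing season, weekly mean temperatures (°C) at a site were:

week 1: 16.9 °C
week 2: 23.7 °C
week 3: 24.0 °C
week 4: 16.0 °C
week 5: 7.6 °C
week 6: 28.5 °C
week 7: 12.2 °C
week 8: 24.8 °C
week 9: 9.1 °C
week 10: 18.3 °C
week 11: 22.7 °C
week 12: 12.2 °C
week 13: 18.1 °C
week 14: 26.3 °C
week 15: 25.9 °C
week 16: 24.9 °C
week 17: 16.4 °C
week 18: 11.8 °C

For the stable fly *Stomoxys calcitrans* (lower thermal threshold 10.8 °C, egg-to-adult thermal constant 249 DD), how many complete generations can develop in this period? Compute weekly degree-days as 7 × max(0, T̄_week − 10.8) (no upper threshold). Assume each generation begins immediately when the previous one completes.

Weekly DD (7 × max(0, T̄ − 10.8)): 42.7, 90.3, 92.4, 36.4, 0.0, 123.9, 9.8, 98.0, 0.0, 52.5, 83.3, 9.8, 51.1, 108.5, 105.7, 98.7, 39.2, 7.0.
Season total = 1049.3 DD.
Complete generations = ⌊1049.3 / 249⌋ = 4.

4 generations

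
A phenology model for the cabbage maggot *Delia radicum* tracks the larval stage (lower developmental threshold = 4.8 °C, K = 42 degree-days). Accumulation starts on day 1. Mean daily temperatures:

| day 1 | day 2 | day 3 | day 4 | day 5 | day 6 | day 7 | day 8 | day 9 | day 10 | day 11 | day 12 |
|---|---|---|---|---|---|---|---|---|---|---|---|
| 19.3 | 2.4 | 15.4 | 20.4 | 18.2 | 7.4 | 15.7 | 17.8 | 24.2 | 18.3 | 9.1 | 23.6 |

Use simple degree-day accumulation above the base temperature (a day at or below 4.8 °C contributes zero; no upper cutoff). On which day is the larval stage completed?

Daily DD above 4.8 °C: 14.5, 0.0, 10.6, 15.6, 13.4, 2.6, 10.9, 13.0, 19.4, 13.5, 4.3, 18.8.
Cumulative: 14.5, 14.5, 25.1, 40.7, 54.1, 56.7, 67.6, 80.6, 100.0, 113.5, 117.8, 136.6.
The total first reaches 42 DD on day 5.

day 5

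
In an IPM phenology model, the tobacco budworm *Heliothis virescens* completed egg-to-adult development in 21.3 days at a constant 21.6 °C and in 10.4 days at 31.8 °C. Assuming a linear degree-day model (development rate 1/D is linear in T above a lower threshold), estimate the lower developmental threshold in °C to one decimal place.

Under the model K = D·(T − T_b), so D₁·(T₁ − T_b) = D₂·(T₂ − T_b).
21.3·(21.6 − T_b) = 10.4·(31.8 − T_b)
T_b = (21.3·21.6 − 10.4·31.8) / (21.3 − 10.4) = 129.36 / 10.9 = 11.868 °C ≈ 11.9 °C.

11.9 °C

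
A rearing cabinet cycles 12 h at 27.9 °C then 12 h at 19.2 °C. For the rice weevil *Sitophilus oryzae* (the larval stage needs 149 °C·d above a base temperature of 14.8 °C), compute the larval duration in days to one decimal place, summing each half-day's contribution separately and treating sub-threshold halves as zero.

Day half: max(0, 27.9 − 14.8) × 0.5 = 13.1 × 0.5 = 6.55 DD.
Night half: max(0, 19.2 − 14.8) × 0.5 = 4.4 × 0.5 = 2.20 DD.
Per 24 h: 8.75 DD/day.
Duration = 149 / 8.75 = 17.029 ≈ 17.0 days.

17.0 days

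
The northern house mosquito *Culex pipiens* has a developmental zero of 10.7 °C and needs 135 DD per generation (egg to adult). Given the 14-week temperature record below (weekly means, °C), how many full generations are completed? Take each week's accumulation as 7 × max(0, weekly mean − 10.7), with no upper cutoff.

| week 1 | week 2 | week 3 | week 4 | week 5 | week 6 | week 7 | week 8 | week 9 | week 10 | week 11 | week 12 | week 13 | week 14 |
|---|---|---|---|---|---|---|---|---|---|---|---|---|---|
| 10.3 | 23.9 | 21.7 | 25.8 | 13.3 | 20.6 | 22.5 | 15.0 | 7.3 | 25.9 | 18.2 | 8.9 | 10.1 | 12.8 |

4 generations

Weekly DD (7 × max(0, T̄ − 10.7)): 0.0, 92.4, 77.0, 105.7, 18.2, 69.3, 82.6, 30.1, 0.0, 106.4, 52.5, 0.0, 0.0, 14.7.
Season total = 648.9 DD.
Complete generations = ⌊648.9 / 135⌋ = 4.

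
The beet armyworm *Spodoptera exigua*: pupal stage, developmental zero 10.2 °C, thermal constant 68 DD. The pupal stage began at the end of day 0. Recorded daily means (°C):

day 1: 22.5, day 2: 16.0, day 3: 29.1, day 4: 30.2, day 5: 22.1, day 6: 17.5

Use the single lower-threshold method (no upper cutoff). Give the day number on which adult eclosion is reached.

day 5

Daily DD above 10.2 °C: 12.3, 5.8, 18.9, 20.0, 11.9, 7.3.
Cumulative: 12.3, 18.1, 37.0, 57.0, 68.9, 76.2.
The total first reaches 68 DD on day 5.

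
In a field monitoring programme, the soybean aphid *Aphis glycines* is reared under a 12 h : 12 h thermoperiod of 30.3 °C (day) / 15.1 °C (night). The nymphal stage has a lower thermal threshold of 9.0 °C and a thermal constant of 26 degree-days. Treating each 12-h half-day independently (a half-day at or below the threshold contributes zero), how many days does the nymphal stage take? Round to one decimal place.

1.9 days

Day half: max(0, 30.3 − 9.0) × 0.5 = 21.3 × 0.5 = 10.65 DD.
Night half: max(0, 15.1 − 9.0) × 0.5 = 6.1 × 0.5 = 3.05 DD.
Per 24 h: 13.70 DD/day.
Duration = 26 / 13.70 = 1.898 ≈ 1.9 days.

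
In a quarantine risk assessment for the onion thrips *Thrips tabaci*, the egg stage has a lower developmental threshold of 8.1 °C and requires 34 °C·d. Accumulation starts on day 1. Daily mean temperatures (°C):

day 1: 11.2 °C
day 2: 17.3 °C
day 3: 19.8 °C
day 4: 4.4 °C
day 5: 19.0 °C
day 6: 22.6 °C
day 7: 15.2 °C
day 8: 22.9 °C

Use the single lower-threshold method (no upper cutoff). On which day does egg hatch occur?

Daily DD above 8.1 °C: 3.1, 9.2, 11.7, 0.0, 10.9, 14.5, 7.1, 14.8.
Cumulative: 3.1, 12.3, 24.0, 24.0, 34.9, 49.4, 56.5, 71.3.
The total first reaches 34 DD on day 5.

day 5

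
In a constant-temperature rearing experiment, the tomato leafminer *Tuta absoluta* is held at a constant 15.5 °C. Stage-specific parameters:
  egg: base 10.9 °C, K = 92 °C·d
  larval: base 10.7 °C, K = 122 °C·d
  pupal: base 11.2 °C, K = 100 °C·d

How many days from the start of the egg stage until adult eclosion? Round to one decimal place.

egg: 92 / (15.5 − 10.9) = 92 / 4.6 = 20.000 d.
larval: 122 / (15.5 − 10.7) = 122 / 4.8 = 25.417 d.
pupal: 100 / (15.5 − 11.2) = 100 / 4.3 = 23.256 d.
Sum = 68.672 ≈ 68.7 days.

68.7 days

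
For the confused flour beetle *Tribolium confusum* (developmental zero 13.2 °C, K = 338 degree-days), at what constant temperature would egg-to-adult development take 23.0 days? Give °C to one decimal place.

27.9 °C

Required daily accumulation = 338 / 23.0 = 14.696 DD/day.
T = T_base + 14.696 = 13.2 + 14.696 = 27.896 ≈ 27.9 °C.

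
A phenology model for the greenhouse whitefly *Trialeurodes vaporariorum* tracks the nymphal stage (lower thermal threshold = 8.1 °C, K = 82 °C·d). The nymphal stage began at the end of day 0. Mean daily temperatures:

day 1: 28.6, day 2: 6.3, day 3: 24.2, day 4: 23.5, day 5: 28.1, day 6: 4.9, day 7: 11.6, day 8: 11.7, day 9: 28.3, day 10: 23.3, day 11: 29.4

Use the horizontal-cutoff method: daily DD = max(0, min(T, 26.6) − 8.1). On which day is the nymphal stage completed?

day 9

Daily DD above 8.1 °C (capped at 18.5): 18.5, 0.0, 16.1, 15.4, 18.5, 0.0, 3.5, 3.6, 18.5, 15.2, 18.5.
Cumulative: 18.5, 18.5, 34.6, 50.0, 68.5, 68.5, 72.0, 75.6, 94.1, 109.3, 127.8.
The total first reaches 82 DD on day 9.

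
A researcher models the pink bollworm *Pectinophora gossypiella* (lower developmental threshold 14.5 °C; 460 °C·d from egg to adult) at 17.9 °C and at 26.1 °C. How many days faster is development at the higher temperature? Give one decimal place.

95.6 days

At 17.9 °C: 460 / (17.9 − 14.5) = 460 / 3.4 = 135.294 d.
At 26.1 °C: 460 / (26.1 − 14.5) = 460 / 11.6 = 39.655 d.
Difference = |135.294 − 39.655| = 95.639 ≈ 95.6 days.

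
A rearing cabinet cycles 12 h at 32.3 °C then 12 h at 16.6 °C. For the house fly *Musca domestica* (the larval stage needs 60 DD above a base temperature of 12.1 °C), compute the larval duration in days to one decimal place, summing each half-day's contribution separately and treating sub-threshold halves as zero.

4.9 days

Day half: max(0, 32.3 − 12.1) × 0.5 = 20.2 × 0.5 = 10.10 DD.
Night half: max(0, 16.6 − 12.1) × 0.5 = 4.5 × 0.5 = 2.25 DD.
Per 24 h: 12.35 DD/day.
Duration = 60 / 12.35 = 4.858 ≈ 4.9 days.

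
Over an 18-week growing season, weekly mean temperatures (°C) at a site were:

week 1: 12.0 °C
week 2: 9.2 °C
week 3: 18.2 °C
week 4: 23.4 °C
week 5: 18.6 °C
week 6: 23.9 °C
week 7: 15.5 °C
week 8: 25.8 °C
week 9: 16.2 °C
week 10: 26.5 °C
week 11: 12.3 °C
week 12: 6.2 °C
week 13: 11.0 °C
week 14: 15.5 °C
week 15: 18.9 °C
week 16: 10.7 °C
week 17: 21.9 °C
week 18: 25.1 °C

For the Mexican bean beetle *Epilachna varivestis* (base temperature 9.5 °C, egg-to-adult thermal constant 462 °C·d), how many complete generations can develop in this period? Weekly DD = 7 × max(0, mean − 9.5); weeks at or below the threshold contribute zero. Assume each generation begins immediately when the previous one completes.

2 generations

Weekly DD (7 × max(0, T̄ − 9.5)): 17.5, 0.0, 60.9, 97.3, 63.7, 100.8, 42.0, 114.1, 46.9, 119.0, 19.6, 0.0, 10.5, 42.0, 65.8, 8.4, 86.8, 109.2.
Season total = 1004.5 DD.
Complete generations = ⌊1004.5 / 462⌋ = 2.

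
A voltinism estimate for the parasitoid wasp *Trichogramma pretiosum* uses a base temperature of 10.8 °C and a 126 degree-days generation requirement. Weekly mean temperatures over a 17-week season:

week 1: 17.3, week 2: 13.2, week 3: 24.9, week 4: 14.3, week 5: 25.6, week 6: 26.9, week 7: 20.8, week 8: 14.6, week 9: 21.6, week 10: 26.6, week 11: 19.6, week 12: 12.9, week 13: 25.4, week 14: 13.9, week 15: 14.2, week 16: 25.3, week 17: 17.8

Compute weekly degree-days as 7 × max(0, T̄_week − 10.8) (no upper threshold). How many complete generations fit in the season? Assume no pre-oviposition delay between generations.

8 generations

Weekly DD (7 × max(0, T̄ − 10.8)): 45.5, 16.8, 98.7, 24.5, 103.6, 112.7, 70.0, 26.6, 75.6, 110.6, 61.6, 14.7, 102.2, 21.7, 23.8, 101.5, 49.0.
Season total = 1059.1 DD.
Complete generations = ⌊1059.1 / 126⌋ = 8.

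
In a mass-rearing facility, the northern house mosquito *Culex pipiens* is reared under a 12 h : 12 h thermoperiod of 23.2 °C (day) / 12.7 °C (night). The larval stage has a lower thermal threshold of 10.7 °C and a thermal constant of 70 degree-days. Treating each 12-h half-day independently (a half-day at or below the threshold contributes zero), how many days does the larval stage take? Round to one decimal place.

9.7 days

Day half: max(0, 23.2 − 10.7) × 0.5 = 12.5 × 0.5 = 6.25 DD.
Night half: max(0, 12.7 − 10.7) × 0.5 = 2.0 × 0.5 = 1.00 DD.
Per 24 h: 7.25 DD/day.
Duration = 70 / 7.25 = 9.655 ≈ 9.7 days.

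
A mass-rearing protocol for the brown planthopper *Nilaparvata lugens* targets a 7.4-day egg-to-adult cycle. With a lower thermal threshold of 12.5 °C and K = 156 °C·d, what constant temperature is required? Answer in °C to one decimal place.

33.6 °C

Required daily accumulation = 156 / 7.4 = 21.081 DD/day.
T = T_base + 21.081 = 12.5 + 21.081 = 33.581 ≈ 33.6 °C.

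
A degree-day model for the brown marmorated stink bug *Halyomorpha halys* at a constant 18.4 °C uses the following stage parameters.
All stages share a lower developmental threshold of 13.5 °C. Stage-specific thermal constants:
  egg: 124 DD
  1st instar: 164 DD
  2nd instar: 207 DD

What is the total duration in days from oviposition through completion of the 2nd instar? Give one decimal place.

Daily accumulation at 18.4 °C = 18.4 − 13.5 = 4.9 DD/day.
Total K = 124 + 164 + 207 = 495 DD.
Total duration = 495 / 4.9 = 101.020 ≈ 101.0 days.

101.0 days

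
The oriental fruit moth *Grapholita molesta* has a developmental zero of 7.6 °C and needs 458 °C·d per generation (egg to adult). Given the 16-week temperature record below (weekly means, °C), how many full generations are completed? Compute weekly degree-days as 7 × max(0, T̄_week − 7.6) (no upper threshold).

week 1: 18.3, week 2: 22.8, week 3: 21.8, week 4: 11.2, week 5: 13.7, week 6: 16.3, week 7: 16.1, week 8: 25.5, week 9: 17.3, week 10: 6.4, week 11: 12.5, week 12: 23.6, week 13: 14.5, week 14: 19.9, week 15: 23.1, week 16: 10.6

2 generations

Weekly DD (7 × max(0, T̄ − 7.6)): 74.9, 106.4, 99.4, 25.2, 42.7, 60.9, 59.5, 125.3, 67.9, 0.0, 34.3, 112.0, 48.3, 86.1, 108.5, 21.0.
Season total = 1072.4 DD.
Complete generations = ⌊1072.4 / 458⌋ = 2.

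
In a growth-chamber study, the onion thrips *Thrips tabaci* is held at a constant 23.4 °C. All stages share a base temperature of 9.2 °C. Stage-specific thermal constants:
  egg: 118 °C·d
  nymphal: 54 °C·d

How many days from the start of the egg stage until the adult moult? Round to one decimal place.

12.1 days

Daily accumulation at 23.4 °C = 23.4 − 9.2 = 14.2 DD/day.
Total K = 118 + 54 = 172 DD.
Total duration = 172 / 14.2 = 12.113 ≈ 12.1 days.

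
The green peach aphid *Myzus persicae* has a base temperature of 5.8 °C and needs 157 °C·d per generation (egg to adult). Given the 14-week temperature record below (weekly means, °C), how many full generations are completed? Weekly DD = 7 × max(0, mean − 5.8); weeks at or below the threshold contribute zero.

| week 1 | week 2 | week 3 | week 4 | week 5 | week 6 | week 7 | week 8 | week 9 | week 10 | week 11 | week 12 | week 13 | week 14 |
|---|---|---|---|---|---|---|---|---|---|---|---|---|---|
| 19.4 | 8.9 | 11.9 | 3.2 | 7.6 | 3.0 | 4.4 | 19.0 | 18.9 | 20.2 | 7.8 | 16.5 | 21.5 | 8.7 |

Weekly DD (7 × max(0, T̄ − 5.8)): 95.2, 21.7, 42.7, 0.0, 12.6, 0.0, 0.0, 92.4, 91.7, 100.8, 14.0, 74.9, 109.9, 20.3.
Season total = 676.2 DD.
Complete generations = ⌊676.2 / 157⌋ = 4.

4 generations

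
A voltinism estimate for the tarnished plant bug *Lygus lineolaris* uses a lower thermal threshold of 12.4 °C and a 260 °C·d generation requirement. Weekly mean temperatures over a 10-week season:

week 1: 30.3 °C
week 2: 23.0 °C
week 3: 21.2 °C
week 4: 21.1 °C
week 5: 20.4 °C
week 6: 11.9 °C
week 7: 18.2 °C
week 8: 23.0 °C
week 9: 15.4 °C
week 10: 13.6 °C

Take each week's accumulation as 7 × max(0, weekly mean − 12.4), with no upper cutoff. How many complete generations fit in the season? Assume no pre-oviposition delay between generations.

2 generations

Weekly DD (7 × max(0, T̄ − 12.4)): 125.3, 74.2, 61.6, 60.9, 56.0, 0.0, 40.6, 74.2, 21.0, 8.4.
Season total = 522.2 DD.
Complete generations = ⌊522.2 / 260⌋ = 2.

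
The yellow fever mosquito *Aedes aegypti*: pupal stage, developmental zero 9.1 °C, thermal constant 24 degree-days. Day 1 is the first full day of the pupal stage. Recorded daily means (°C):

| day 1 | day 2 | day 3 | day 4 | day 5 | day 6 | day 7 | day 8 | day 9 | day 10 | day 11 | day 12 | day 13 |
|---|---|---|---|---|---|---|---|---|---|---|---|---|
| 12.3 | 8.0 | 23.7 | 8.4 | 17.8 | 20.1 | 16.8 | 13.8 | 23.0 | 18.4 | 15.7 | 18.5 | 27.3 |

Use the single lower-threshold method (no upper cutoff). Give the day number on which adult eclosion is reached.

day 5

Daily DD above 9.1 °C: 3.2, 0.0, 14.6, 0.0, 8.7, 11.0, 7.7, 4.7, 13.9, 9.3, 6.6, 9.4, 18.2.
Cumulative: 3.2, 3.2, 17.8, 17.8, 26.5, 37.5, 45.2, 49.9, 63.8, 73.1, 79.7, 89.1, 107.3.
The total first reaches 24 DD on day 5.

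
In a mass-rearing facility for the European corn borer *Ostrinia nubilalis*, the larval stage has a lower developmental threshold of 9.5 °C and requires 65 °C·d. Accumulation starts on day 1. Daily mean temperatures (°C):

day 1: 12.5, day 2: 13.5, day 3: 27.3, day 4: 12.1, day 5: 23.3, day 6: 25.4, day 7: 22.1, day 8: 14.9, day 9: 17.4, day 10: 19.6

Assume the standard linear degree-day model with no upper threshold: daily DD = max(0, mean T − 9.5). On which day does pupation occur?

day 7

Daily DD above 9.5 °C: 3.0, 4.0, 17.8, 2.6, 13.8, 15.9, 12.6, 5.4, 7.9, 10.1.
Cumulative: 3.0, 7.0, 24.8, 27.4, 41.2, 57.1, 69.7, 75.1, 83.0, 93.1.
The total first reaches 65 DD on day 7.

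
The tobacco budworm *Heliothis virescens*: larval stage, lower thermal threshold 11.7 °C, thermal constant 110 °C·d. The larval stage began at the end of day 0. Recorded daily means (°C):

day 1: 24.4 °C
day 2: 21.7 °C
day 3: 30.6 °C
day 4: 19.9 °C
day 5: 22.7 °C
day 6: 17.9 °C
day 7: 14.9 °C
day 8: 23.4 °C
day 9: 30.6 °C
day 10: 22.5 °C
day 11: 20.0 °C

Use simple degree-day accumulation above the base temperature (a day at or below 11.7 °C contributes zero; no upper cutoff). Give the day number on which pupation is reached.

day 10

Daily DD above 11.7 °C: 12.7, 10.0, 18.9, 8.2, 11.0, 6.2, 3.2, 11.7, 18.9, 10.8, 8.3.
Cumulative: 12.7, 22.7, 41.6, 49.8, 60.8, 67.0, 70.2, 81.9, 100.8, 111.6, 119.9.
The total first reaches 110 DD on day 10.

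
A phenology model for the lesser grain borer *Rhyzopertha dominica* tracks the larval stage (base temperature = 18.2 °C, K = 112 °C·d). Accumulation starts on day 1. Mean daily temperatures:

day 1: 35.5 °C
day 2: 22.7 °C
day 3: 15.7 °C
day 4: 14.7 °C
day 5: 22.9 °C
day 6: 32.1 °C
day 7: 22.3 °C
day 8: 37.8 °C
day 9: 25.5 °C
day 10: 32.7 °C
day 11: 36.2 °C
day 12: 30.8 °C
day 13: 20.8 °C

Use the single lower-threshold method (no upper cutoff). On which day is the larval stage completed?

day 12

Daily DD above 18.2 °C: 17.3, 4.5, 0.0, 0.0, 4.7, 13.9, 4.1, 19.6, 7.3, 14.5, 18.0, 12.6, 2.6.
Cumulative: 17.3, 21.8, 21.8, 21.8, 26.5, 40.4, 44.5, 64.1, 71.4, 85.9, 103.9, 116.5, 119.1.
The total first reaches 112 DD on day 12.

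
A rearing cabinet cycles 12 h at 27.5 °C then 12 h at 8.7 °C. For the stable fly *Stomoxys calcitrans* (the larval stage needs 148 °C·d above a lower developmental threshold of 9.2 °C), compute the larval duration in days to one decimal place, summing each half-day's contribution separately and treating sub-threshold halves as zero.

16.2 days

Day half: max(0, 27.5 − 9.2) × 0.5 = 18.3 × 0.5 = 9.15 DD.
Night half: max(0, 8.7 − 9.2) × 0.5 = 0.0 × 0.5 = 0.00 DD.
Per 24 h: 9.15 DD/day.
Duration = 148 / 9.15 = 16.175 ≈ 16.2 days.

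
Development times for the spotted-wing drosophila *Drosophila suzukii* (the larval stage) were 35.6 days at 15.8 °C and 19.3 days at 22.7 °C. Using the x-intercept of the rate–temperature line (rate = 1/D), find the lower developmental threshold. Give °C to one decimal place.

7.6 °C

Equal thermal constants: D₁(T₁ − T_b) = D₂(T₂ − T_b).
35.6·(15.8 − T_b) = 19.3·(22.7 − T_b)
T_b = (35.6·15.8 − 19.3·22.7) / (35.6 − 19.3) = 124.37 / 16.3 = 7.630 °C ≈ 7.6 °C.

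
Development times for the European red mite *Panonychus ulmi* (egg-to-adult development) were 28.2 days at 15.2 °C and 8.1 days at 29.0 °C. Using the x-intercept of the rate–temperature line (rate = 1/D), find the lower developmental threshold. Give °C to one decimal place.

9.6 °C

Linear rate model ⇒ the product D·(T − T_b) is constant across temperatures.
28.2·(15.2 − T_b) = 8.1·(29.0 − T_b)
T_b = (28.2·15.2 − 8.1·29.0) / (28.2 − 8.1) = 193.74 / 20.1 = 9.639 °C ≈ 9.6 °C.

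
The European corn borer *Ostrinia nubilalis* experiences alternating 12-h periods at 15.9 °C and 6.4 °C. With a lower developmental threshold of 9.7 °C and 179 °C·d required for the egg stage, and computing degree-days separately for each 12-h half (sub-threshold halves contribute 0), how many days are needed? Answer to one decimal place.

Day half: max(0, 15.9 − 9.7) × 0.5 = 6.2 × 0.5 = 3.10 DD.
Night half: max(0, 6.4 − 9.7) × 0.5 = 0.0 × 0.5 = 0.00 DD.
Per 24 h: 3.10 DD/day.
Duration = 179 / 3.10 = 57.742 ≈ 57.7 days.

57.7 days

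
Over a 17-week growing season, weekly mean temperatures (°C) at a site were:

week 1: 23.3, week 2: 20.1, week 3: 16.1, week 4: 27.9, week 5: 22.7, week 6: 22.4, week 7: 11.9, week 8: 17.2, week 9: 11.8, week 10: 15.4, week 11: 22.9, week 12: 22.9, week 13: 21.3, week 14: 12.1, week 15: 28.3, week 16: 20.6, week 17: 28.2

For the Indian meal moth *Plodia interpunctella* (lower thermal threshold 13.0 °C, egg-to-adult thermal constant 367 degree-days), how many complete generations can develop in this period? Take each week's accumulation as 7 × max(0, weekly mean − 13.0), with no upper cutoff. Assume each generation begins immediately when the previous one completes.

2 generations

Weekly DD (7 × max(0, T̄ − 13.0)): 72.1, 49.7, 21.7, 104.3, 67.9, 65.8, 0.0, 29.4, 0.0, 16.8, 69.3, 69.3, 58.1, 0.0, 107.1, 53.2, 106.4.
Season total = 891.1 DD.
Complete generations = ⌊891.1 / 367⌋ = 2.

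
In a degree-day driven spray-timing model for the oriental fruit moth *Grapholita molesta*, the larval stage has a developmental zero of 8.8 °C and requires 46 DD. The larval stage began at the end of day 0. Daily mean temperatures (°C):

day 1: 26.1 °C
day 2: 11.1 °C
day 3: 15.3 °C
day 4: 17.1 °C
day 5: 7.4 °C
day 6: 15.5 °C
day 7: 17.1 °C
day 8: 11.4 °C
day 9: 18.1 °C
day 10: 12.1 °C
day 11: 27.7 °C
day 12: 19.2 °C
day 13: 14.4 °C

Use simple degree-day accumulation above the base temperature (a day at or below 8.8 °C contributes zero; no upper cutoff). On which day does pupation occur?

day 7

Daily DD above 8.8 °C: 17.3, 2.3, 6.5, 8.3, 0.0, 6.7, 8.3, 2.6, 9.3, 3.3, 18.9, 10.4, 5.6.
Cumulative: 17.3, 19.6, 26.1, 34.4, 34.4, 41.1, 49.4, 52.0, 61.3, 64.6, 83.5, 93.9, 99.5.
The total first reaches 46 DD on day 7.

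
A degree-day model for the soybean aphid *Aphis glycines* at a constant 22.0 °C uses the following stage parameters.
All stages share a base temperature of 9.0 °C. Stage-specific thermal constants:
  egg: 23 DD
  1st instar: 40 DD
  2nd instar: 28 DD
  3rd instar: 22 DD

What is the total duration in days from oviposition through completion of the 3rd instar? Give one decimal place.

Daily accumulation at 22.0 °C = 22.0 − 9.0 = 13.0 DD/day.
Total K = 23 + 40 + 28 + 22 = 113 DD.
Total duration = 113 / 13.0 = 8.692 ≈ 8.7 days.

8.7 days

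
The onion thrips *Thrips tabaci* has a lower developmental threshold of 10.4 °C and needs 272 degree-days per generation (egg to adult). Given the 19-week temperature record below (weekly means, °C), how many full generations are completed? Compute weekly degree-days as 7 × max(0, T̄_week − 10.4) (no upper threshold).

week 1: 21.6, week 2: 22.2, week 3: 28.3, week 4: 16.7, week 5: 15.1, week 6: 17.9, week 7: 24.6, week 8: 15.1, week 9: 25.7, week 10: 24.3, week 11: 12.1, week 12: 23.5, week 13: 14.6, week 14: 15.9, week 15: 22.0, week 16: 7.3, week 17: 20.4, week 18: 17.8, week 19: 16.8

Weekly DD (7 × max(0, T̄ − 10.4)): 78.4, 82.6, 125.3, 44.1, 32.9, 52.5, 99.4, 32.9, 107.1, 97.3, 11.9, 91.7, 29.4, 38.5, 81.2, 0.0, 70.0, 51.8, 44.8.
Season total = 1171.8 DD.
Complete generations = ⌊1171.8 / 272⌋ = 4.

4 generations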